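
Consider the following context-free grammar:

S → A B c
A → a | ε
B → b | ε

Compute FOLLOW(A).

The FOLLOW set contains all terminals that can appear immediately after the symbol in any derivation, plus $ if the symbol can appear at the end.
A occurs in S → A B c followed by B c. Add FIRST(B) minus ε = {b}; B is nullable (B → ε), so what follows B can also follow A: the terminal c. FOLLOW(A) = {b, c}.

Final answer: {b, c}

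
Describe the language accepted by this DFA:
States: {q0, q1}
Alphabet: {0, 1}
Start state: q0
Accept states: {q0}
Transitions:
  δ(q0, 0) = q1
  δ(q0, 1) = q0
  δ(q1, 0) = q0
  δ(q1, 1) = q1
Analyzing the DFA structure:
Start state: q0
Accept states: {q0}
Interpreting what each state remembers (checking against the transitions):
  q0: an even number of 0s has been read so far
  q1: an odd number of 0s has been read so far
  δ(q0, 0): in q0 (an even number of 0s has been read so far), after reading 0 we have: an odd number of 0s has been read so far → q1
  δ(q0, 1): in q0 (an even number of 0s has been read so far), after reading 1 we have: an even number of 0s has been read so far → q0
  δ(q1, 0): in q1 (an odd number of 0s has been read so far), after reading 0 we have: an even number of 0s has been read so far → q0
  δ(q1, 1): in q1 (an odd number of 0s has been read so far), after reading 1 we have: an odd number of 0s has been read so far → q1
A string is accepted iff it ends in {q0}, i.e. an even number of 0s has been read so far.
Language: All binary strings with an even number of 0s

Final answer: All binary strings with an even number of 0s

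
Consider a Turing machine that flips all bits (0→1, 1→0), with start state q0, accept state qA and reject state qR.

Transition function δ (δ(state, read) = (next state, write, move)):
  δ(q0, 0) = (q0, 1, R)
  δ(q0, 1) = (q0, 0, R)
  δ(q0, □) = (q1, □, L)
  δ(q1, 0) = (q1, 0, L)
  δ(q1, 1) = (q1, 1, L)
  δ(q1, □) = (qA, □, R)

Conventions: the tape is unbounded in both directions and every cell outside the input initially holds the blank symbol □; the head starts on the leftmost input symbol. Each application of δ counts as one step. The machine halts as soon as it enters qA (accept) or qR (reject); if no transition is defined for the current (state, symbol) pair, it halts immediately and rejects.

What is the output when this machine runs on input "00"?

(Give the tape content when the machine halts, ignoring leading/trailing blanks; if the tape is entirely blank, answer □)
Step 0: [q0]00 (head at position 0)
Step 1: δ(q0, 0) = (q0, 1, R)  ⊢  1[q0]0 (head at position 1)
Step 2: δ(q0, 0) = (q0, 1, R)  ⊢  11[q0]□ (head at position 2)
Step 3: δ(q0, □) = (q1, □, L)  ⊢  1[q1]1□ (head at position 1)
Step 4: δ(q1, 1) = (q1, 1, L)  ⊢  [q1]11□ (head at position 0)
Step 5: δ(q1, 1) = (q1, 1, L)  ⊢  [q1]□11□ (head at position -1)
Step 6: δ(q1, □) = (qA, □, R)  ⊢  □[qA]11□ (head at position 0)
The machine is in qA, so it halts and accepts.
Tape content when halted (ignoring surrounding blanks): 11

Final answer: Output: 11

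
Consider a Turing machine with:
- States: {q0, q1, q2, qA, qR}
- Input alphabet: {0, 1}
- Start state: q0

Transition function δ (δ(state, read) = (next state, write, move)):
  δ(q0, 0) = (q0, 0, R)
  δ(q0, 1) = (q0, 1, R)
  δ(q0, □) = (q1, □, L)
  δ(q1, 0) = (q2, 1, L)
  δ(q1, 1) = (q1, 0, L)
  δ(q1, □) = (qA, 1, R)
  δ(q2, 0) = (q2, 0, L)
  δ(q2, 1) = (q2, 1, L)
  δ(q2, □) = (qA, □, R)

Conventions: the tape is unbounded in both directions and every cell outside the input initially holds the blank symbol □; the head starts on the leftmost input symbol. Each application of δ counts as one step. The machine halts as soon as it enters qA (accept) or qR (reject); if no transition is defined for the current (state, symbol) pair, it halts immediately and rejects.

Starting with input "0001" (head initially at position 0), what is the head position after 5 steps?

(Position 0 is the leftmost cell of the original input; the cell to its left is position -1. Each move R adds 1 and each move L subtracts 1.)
Step 0: [q0]0001 (head at position 0)
Step 1: δ(q0, 0) = (q0, 0, R)  ⊢  0[q0]001 (head at position 1)
Step 2: δ(q0, 0) = (q0, 0, R)  ⊢  00[q0]01 (head at position 2)
Step 3: δ(q0, 0) = (q0, 0, R)  ⊢  000[q0]1 (head at position 3)
Step 4: δ(q0, 1) = (q0, 1, R)  ⊢  0001[q0]□ (head at position 4)
Step 5: δ(q0, □) = (q1, □, L)  ⊢  000[q1]1□ (head at position 3)
Head position after 5 steps: 3

Final answer: Position 3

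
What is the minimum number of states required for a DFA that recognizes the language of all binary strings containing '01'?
Language: binary strings containing '01'
Lower bound (Myhill–Nerode): the prefixes ε, 0, 01 are pairwise distinguishable:
  ε vs 01: suffix ε distinguishes them (ε is rejected, 01 is accepted)
  0 vs 01: suffix ε distinguishes them (0 is rejected, 01 is accepted)
  ε vs 0: suffix 1 distinguishes them (ε·1 = 1 is rejected, 0·1 = 01 is accepted)
So any DFA needs at least 3 states.
Upper bound: a DFA with 3 states exists (one state per class above: 'no progress', 'last symbol 0', and 'seen 01' (accepting sink)).
Minimum states: 3

Final answer: 3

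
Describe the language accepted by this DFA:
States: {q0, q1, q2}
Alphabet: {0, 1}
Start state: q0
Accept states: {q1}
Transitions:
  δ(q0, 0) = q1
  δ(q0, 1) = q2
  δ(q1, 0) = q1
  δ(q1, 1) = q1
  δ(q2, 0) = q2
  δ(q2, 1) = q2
Analyzing the DFA structure:
Start state: q0
Accept states: {q1}
Interpreting what each state remembers (checking against the transitions):
  q0: nothing has been read yet
  q1: the first symbol was 0
  q2: the first symbol was 1 (trap state)
  δ(q0, 0): in q0 (nothing has been read yet), after reading 0 we have: the first symbol was 0 → q1
  δ(q0, 1): in q0 (nothing has been read yet), after reading 1 we have: the first symbol was 1 (trap state) → q2
  δ(q1, 0): in q1 (the first symbol was 0), after reading 0 we have: the first symbol was 0 → q1
  δ(q1, 1): in q1 (the first symbol was 0), after reading 1 we have: the first symbol was 0 → q1
  δ(q2, 0): in q2 (the first symbol was 1 (trap state)), after reading 0 we have: the first symbol was 1 (trap state) → q2
  δ(q2, 1): in q2 (the first symbol was 1 (trap state)), after reading 1 we have: the first symbol was 1 (trap state) → q2
A string is accepted iff it ends in {q1}, i.e. the first symbol was 0.
Language: All binary strings starting with 0

Final answer: All binary strings starting with 0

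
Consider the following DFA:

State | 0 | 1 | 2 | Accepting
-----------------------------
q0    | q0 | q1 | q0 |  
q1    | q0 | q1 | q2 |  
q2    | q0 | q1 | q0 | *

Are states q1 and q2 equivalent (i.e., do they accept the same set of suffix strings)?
Try the suffix ε (the empty string).
From q1: q1 — not accepting.
From q2: q2 — accepting.
The two states disagree on this suffix, so they are not equivalent.

Final answer: No. Distinguishing string: ε (the empty string) - accepted from q2 but not from q1.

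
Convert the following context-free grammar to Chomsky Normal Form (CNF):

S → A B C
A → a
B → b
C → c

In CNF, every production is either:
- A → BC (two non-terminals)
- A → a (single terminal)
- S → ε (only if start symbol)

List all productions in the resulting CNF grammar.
The grammar has no ε-productions or unit productions to eliminate.
A → a is already in CNF (single terminal) – keep it.
B → b is already in CNF (single terminal) – keep it.
C → c is already in CNF (single terminal) – keep it.
S → A B C has 3 symbols on the right: break it into binary productions S → A X0, X0 → B C.
Resulting CNF grammar (5 productions): A → a; B → b; C → c; S → A X0; X0 → B C

Final answer: A → a; B → b; C → c; S → A X0; X0 → B C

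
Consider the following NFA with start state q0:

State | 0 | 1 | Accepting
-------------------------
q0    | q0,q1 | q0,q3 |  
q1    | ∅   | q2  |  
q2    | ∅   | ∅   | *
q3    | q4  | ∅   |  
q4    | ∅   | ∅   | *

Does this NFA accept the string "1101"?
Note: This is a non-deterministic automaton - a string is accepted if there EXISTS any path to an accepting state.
Track the set of states the NFA could be in: start {q0}
Read '1': {q0} → {q0, q3}
Read '1': {q0, q3} → {q0, q3}
Read '0': {q0, q3} → {q0, q1, q4}
Read '1': {q0, q1, q4} → {q0, q2, q3}
Final set {q0, q2, q3} contains accepting state(s) {q2} → accepted.

Final answer: Yes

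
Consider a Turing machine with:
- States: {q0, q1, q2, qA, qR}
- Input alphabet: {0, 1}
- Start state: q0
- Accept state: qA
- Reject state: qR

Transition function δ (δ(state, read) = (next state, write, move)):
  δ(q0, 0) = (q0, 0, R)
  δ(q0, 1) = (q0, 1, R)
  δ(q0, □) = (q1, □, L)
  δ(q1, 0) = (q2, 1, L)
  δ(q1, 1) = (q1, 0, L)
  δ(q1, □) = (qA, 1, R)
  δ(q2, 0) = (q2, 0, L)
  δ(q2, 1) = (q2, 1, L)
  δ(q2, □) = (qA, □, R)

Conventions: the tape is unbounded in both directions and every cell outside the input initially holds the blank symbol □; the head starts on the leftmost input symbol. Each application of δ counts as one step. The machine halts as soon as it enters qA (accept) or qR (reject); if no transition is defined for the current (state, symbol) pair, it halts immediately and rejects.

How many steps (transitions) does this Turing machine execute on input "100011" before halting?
Step 0: [q0]100011 (head at position 0)
Step 1: δ(q0, 1) = (q0, 1, R)  ⊢  1[q0]00011 (head at position 1)
Step 2: δ(q0, 0) = (q0, 0, R)  ⊢  10[q0]0011 (head at position 2)
Step 3: δ(q0, 0) = (q0, 0, R)  ⊢  100[q0]011 (head at position 3)
Step 4: δ(q0, 0) = (q0, 0, R)  ⊢  1000[q0]11 (head at position 4)
Step 5: δ(q0, 1) = (q0, 1, R)  ⊢  10001[q0]1 (head at position 5)
Step 6: δ(q0, 1) = (q0, 1, R)  ⊢  100011[q0]□ (head at position 6)
Step 7: δ(q0, □) = (q1, □, L)  ⊢  10001[q1]1□ (head at position 5)
Step 8: δ(q1, 1) = (q1, 0, L)  ⊢  1000[q1]10□ (head at position 4)
Step 9: δ(q1, 1) = (q1, 0, L)  ⊢  100[q1]000□ (head at position 3)
Step 10: δ(q1, 0) = (q2, 1, L)  ⊢  10[q2]0100□ (head at position 2)
Step 11: δ(q2, 0) = (q2, 0, L)  ⊢  1[q2]00100□ (head at position 1)
Step 12: δ(q2, 0) = (q2, 0, L)  ⊢  [q2]100100□ (head at position 0)
Step 13: δ(q2, 1) = (q2, 1, L)  ⊢  [q2]□100100□ (head at position -1)
Step 14: δ(q2, □) = (qA, □, R)  ⊢  □[qA]100100□ (head at position 0)
The machine is in qA, so it halts and accepts.
Number of transitions executed: 14.

Final answer: 14 steps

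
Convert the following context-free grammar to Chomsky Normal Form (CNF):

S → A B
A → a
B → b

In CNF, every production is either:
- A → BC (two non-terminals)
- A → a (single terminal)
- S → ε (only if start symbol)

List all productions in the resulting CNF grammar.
The grammar has no ε-productions or unit productions to eliminate.
S → A B is already in CNF (two non-terminals) – keep it.
A → a is already in CNF (single terminal) – keep it.
B → b is already in CNF (single terminal) – keep it.
Resulting CNF grammar (3 productions): A → a; B → b; S → A B

Final answer: A → a; B → b; S → A B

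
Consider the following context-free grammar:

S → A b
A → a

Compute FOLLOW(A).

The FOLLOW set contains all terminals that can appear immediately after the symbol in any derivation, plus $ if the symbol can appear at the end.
A occurs only in S → A b, where it is immediately followed by the terminal b. So FOLLOW(A) = {b}.

Final answer: {b}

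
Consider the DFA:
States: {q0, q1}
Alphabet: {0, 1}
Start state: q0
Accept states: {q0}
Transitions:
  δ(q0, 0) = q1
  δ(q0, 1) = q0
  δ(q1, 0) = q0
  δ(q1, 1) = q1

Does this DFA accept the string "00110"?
Processing string "00110":
  q0 --0--> q1
  q1 --0--> q0
  q0 --1--> q0
  q0 --1--> q0
  q0 --0--> q1
Final state: q1
Accept states: {q0}
q1 is not an accept state, so the string is rejected.

Final answer: No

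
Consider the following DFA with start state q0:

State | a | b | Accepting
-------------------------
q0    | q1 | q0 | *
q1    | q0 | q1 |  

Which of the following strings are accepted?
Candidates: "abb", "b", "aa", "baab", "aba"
"abb": q0 → q1 → q1 → q1; q1 is not accepting → rejected
"b": q0 → q0; q0 is accepting → accepted
"aa": q0 → q1 → q0; q0 is accepting → accepted
"baab": q0 → q0 → q1 → q0 → q0; q0 is accepting → accepted
"aba": q0 → q1 → q1 → q0; q0 is accepting → accepted

Final answer: "b", "aa", "baab", "aba"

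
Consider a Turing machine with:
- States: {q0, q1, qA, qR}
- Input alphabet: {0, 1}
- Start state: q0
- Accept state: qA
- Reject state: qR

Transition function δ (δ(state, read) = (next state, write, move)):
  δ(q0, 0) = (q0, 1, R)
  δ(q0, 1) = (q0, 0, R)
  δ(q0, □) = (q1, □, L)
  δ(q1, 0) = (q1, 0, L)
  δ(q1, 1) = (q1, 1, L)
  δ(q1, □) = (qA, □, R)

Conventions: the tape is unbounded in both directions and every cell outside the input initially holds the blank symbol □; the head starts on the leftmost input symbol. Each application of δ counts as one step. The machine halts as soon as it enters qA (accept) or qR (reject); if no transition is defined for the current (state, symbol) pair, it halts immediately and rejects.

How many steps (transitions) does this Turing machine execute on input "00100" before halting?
Step 0: [q0]00100 (head at position 0)
Step 1: δ(q0, 0) = (q0, 1, R)  ⊢  1[q0]0100 (head at position 1)
Step 2: δ(q0, 0) = (q0, 1, R)  ⊢  11[q0]100 (head at position 2)
Step 3: δ(q0, 1) = (q0, 0, R)  ⊢  110[q0]00 (head at position 3)
Step 4: δ(q0, 0) = (q0, 1, R)  ⊢  1101[q0]0 (head at position 4)
Step 5: δ(q0, 0) = (q0, 1, R)  ⊢  11011[q0]□ (head at position 5)
Step 6: δ(q0, □) = (q1, □, L)  ⊢  1101[q1]1□ (head at position 4)
Step 7: δ(q1, 1) = (q1, 1, L)  ⊢  110[q1]11□ (head at position 3)
Step 8: δ(q1, 1) = (q1, 1, L)  ⊢  11[q1]011□ (head at position 2)
Step 9: δ(q1, 0) = (q1, 0, L)  ⊢  1[q1]1011□ (head at position 1)
Step 10: δ(q1, 1) = (q1, 1, L)  ⊢  [q1]11011□ (head at position 0)
Step 11: δ(q1, 1) = (q1, 1, L)  ⊢  [q1]□11011□ (head at position -1)
Step 12: δ(q1, □) = (qA, □, R)  ⊢  □[qA]11011□ (head at position 0)
The machine is in qA, so it halts and accepts.
Number of transitions executed: 12.

Final answer: 12 steps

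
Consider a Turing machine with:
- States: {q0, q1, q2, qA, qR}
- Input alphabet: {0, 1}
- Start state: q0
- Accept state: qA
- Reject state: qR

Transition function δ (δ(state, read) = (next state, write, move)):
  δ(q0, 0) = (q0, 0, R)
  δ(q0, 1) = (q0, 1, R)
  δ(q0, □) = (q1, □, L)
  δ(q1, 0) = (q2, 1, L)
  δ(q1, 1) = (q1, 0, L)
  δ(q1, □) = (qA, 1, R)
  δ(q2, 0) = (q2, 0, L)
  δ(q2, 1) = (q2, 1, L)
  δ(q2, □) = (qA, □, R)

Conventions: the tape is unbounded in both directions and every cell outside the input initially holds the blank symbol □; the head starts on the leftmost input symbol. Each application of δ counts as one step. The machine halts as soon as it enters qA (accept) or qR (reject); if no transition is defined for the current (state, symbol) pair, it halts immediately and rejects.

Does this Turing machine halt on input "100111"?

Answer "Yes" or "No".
Step 0: [q0]100111 (head at position 0)
Step 1: δ(q0, 1) = (q0, 1, R)  ⊢  1[q0]00111 (head at position 1)
Step 2: δ(q0, 0) = (q0, 0, R)  ⊢  10[q0]0111 (head at position 2)
Step 3: δ(q0, 0) = (q0, 0, R)  ⊢  100[q0]111 (head at position 3)
Step 4: δ(q0, 1) = (q0, 1, R)  ⊢  1001[q0]11 (head at position 4)
Step 5: δ(q0, 1) = (q0, 1, R)  ⊢  10011[q0]1 (head at position 5)
Step 6: δ(q0, 1) = (q0, 1, R)  ⊢  100111[q0]□ (head at position 6)
Step 7: δ(q0, □) = (q1, □, L)  ⊢  10011[q1]1□ (head at position 5)
Step 8: δ(q1, 1) = (q1, 0, L)  ⊢  1001[q1]10□ (head at position 4)
Step 9: δ(q1, 1) = (q1, 0, L)  ⊢  100[q1]100□ (head at position 3)
Step 10: δ(q1, 1) = (q1, 0, L)  ⊢  10[q1]0000□ (head at position 2)
Step 11: δ(q1, 0) = (q2, 1, L)  ⊢  1[q2]01000□ (head at position 1)
Step 12: δ(q2, 0) = (q2, 0, L)  ⊢  [q2]101000□ (head at position 0)
Step 13: δ(q2, 1) = (q2, 1, L)  ⊢  [q2]□101000□ (head at position -1)
Step 14: δ(q2, □) = (qA, □, R)  ⊢  □[qA]101000□ (head at position 0)
The machine is in qA, so it halts and accepts.
It halts after 14 steps.

Final answer: Yes - halts after 14 steps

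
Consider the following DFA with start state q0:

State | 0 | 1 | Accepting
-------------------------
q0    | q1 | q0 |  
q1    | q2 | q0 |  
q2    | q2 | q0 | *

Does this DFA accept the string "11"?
Start in q0.
Read '1': q0 → q0
Read '1': q0 → q0
Final state q0 is not accepting, so the string is rejected.

Final answer: No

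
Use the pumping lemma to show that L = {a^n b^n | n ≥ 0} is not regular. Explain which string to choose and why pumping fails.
Language: L = {a^n b^n | n ≥ 0} (equal numbers of a's followed by b's)
Step 1: Assume for contradiction that L is regular, with pumping length p.
Step 2: Choose s = a^p b^p. Then s ∈ L (it has p a's followed by p b's) and |s| ≥ p.
Step 3: Consider any decomposition s = xyz with |xy| ≤ p and |y| > 0. Since |xy| ≤ p and the first p symbols of s are all a's, y = a^k for some k with 1 ≤ k ≤ p.
Step 4: Pumping up (i = 2): xy²z = a^(p+k) b^p, which has more a's than b's, so xy²z ∉ L.
This contradicts the pumping lemma, so L is not regular.

Final answer: Choose s = a^p b^p. Since |xy| ≤ p, y = a^k with k ≥ 1. Then xy²z = a^(p+k) b^p ∉ L.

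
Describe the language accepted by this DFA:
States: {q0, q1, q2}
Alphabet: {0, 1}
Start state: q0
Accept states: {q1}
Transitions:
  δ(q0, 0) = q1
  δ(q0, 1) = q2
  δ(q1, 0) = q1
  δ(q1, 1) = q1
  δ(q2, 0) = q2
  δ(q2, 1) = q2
Analyzing the DFA structure:
Start state: q0
Accept states: {q1}
Interpreting what each state remembers (checking against the transitions):
  q0: nothing has been read yet
  q1: the first symbol was 0
  q2: the first symbol was 1 (trap state)
  δ(q0, 0): in q0 (nothing has been read yet), after reading 0 we have: the first symbol was 0 → q1
  δ(q0, 1): in q0 (nothing has been read yet), after reading 1 we have: the first symbol was 1 (trap state) → q2
  δ(q1, 0): in q1 (the first symbol was 0), after reading 0 we have: the first symbol was 0 → q1
  δ(q1, 1): in q1 (the first symbol was 0), after reading 1 we have: the first symbol was 0 → q1
  δ(q2, 0): in q2 (the first symbol was 1 (trap state)), after reading 0 we have: the first symbol was 1 (trap state) → q2
  δ(q2, 1): in q2 (the first symbol was 1 (trap state)), after reading 1 we have: the first symbol was 1 (trap state) → q2
A string is accepted iff it ends in {q1}, i.e. the first symbol was 0.
Language: All binary strings starting with 0

Final answer: All binary strings starting with 0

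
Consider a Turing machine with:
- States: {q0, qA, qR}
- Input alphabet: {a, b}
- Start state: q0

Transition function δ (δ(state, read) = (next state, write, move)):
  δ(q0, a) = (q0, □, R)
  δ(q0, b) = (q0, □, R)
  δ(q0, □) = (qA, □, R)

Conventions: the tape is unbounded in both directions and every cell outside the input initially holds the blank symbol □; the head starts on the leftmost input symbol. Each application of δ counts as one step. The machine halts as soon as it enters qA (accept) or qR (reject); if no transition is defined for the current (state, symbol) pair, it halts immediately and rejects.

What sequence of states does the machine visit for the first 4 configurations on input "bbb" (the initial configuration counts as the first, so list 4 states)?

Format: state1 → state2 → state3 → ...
Step 0: [q0]bbb (head at position 0)
Step 1: δ(q0, b) = (q0, □, R)  ⊢  □[q0]bb (head at position 1)
Step 2: δ(q0, b) = (q0, □, R)  ⊢  □□[q0]b (head at position 2)
Step 3: δ(q0, b) = (q0, □, R)  ⊢  □□□[q0]□ (head at position 3)
Reading off the states of these 4 configurations: q0 → q0 → q0 → q0

Final answer: q0 → q0 → q0 → q0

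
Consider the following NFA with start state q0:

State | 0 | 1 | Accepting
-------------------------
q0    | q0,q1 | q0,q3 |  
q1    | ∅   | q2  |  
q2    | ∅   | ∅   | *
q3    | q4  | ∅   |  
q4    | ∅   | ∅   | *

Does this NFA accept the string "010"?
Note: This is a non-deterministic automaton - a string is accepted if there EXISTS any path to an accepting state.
Track the set of states the NFA could be in: start {q0}
Read '0': {q0} → {q0, q1}
Read '1': {q0, q1} → {q0, q2, q3}
Read '0': {q0, q2, q3} → {q0, q1, q4}
Final set {q0, q1, q4} contains accepting state(s) {q4} → accepted.

Final answer: Yes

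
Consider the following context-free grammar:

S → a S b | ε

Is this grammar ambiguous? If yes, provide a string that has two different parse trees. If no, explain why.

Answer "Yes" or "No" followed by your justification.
At every step exactly one production applies: if the remaining string to generate is non-empty it starts with a and ends with b, forcing S → a S b; if it is empty, S → ε is forced. Hence each string a^n b^n has exactly one derivation (S → a S b applied n times, then S → ε) and one parse tree.

Final answer: No - the grammar is unambiguous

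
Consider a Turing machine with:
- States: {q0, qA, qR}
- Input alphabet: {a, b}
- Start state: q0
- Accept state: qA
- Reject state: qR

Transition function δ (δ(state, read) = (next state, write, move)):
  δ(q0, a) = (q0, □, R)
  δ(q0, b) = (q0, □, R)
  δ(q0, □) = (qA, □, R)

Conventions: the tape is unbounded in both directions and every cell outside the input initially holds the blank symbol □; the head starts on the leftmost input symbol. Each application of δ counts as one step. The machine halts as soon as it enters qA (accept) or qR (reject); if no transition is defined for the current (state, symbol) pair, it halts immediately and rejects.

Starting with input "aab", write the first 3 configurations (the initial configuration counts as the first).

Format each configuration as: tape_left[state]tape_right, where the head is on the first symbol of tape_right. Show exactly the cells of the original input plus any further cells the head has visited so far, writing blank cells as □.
Step 0: [q0]aab (head at position 0)
Step 1: δ(q0, a) = (q0, □, R)  ⊢  □[q0]ab (head at position 1)
Step 2: δ(q0, a) = (q0, □, R)  ⊢  □□[q0]b (head at position 2)

Final answer: [q0]aab ⊢ □[q0]ab ⊢ □□[q0]b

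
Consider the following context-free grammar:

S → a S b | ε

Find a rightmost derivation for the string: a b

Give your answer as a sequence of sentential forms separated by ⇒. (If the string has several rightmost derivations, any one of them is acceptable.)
Start with S.
Step 1: the rightmost non-terminal is S; apply S → a S b:  a S b
Step 2: the rightmost non-terminal is S; apply S → ε:  a b

Final answer: S ⇒ a S b ⇒ a b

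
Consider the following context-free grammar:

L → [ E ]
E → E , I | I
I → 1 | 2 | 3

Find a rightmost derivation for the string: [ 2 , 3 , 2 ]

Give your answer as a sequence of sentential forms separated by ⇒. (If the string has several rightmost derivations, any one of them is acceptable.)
Start with L.
Step 1: the rightmost non-terminal is L; apply L → [ E ]:  [ E ]
Step 2: the rightmost non-terminal is E; apply E → E , I:  [ E , I ]
Step 3: the rightmost non-terminal is I; apply I → 2:  [ E , 2 ]
Step 4: the rightmost non-terminal is E; apply E → E , I:  [ E , I , 2 ]
Step 5: the rightmost non-terminal is I; apply I → 3:  [ E , 3 , 2 ]
Step 6: the rightmost non-terminal is E; apply E → I:  [ I , 3 , 2 ]
Step 7: the rightmost non-terminal is I; apply I → 2:  [ 2 , 3 , 2 ]

Final answer: L ⇒ [ E ] ⇒ [ E , I ] ⇒ [ E , 2 ] ⇒ [ E , I , 2 ] ⇒ [ E , 3 , 2 ] ⇒ [ I , 3 , 2 ] ⇒ [ 2 , 3 , 2 ]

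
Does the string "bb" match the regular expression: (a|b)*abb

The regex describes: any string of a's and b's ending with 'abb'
No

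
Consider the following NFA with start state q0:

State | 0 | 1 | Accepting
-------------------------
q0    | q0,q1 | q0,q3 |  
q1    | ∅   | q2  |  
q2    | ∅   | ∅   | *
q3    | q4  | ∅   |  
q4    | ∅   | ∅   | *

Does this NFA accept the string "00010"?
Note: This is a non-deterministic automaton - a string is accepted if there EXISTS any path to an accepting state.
Track the set of states the NFA could be in: start {q0}
Read '0': {q0} → {q0, q1}
Read '0': {q0, q1} → {q0, q1}
Read '0': {q0, q1} → {q0, q1}
Read '1': {q0, q1} → {q0, q2, q3}
Read '0': {q0, q2, q3} → {q0, q1, q4}
Final set {q0, q1, q4} contains accepting state(s) {q4} → accepted.

Final answer: Yes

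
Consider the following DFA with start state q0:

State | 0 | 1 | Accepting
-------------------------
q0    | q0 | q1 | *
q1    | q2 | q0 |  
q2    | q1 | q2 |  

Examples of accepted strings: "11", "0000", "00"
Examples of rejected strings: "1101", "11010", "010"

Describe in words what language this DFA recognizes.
binary numbers divisible by 3 (treating the string as a binary integer; leading zeros allowed, the empty string counts as 0)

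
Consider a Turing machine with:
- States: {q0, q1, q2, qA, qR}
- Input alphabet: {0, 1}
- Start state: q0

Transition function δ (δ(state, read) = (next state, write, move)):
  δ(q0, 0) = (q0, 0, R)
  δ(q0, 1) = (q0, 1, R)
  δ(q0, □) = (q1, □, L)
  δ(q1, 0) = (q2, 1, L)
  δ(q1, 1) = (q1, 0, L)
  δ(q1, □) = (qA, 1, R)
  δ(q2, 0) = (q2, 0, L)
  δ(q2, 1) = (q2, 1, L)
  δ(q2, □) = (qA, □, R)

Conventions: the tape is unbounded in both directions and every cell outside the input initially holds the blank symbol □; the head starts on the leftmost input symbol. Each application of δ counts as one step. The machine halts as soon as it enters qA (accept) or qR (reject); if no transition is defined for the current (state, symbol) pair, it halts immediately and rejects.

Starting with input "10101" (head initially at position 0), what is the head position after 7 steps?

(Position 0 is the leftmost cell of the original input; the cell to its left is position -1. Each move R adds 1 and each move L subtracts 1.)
Step 0: [q0]10101 (head at position 0)
Step 1: δ(q0, 1) = (q0, 1, R)  ⊢  1[q0]0101 (head at position 1)
Step 2: δ(q0, 0) = (q0, 0, R)  ⊢  10[q0]101 (head at position 2)
Step 3: δ(q0, 1) = (q0, 1, R)  ⊢  101[q0]01 (head at position 3)
Step 4: δ(q0, 0) = (q0, 0, R)  ⊢  1010[q0]1 (head at position 4)
Step 5: δ(q0, 1) = (q0, 1, R)  ⊢  10101[q0]□ (head at position 5)
Step 6: δ(q0, □) = (q1, □, L)  ⊢  1010[q1]1□ (head at position 4)
Step 7: δ(q1, 1) = (q1, 0, L)  ⊢  101[q1]00□ (head at position 3)
Head position after 7 steps: 3

Final answer: Position 3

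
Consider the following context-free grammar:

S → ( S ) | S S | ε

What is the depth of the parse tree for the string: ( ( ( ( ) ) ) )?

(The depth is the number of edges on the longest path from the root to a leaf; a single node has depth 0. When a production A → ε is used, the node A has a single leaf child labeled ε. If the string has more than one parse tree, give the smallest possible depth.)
The string is 4 nested pairs. The shallowest parse tree applies S → ( S ) 4 times (one node per nested pair, each a child of the previous) and then S → ε in the middle.
S nodes at depths 0..4, ε leaf at depth 5; parentheses leaves are at depths 1..4.
(Using S → S S with an S → ε child anywhere only adds levels, so it cannot give a shallower tree.)
Depth = 5.

Final answer: 5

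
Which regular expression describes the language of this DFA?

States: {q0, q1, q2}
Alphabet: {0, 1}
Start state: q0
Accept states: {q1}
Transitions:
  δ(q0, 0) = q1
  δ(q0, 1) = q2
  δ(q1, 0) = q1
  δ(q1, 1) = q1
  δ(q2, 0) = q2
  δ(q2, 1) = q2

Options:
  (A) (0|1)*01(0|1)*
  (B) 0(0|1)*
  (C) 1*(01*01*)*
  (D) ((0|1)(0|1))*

Testing sample strings against the DFA:
  '1010' -> rejected
  '100' -> rejected
  '11' -> rejected
  '01001' -> accepted
Checking each option for a counterexample:
  (A) (0|1)*01(0|1)*: '0' is accepted by the DFA but does not match the regex → eliminated
  (B) 0(0|1)*: agrees with the DFA on all strings of length ≤ 4
  (C) 1*(01*01*)*: ε is rejected by the DFA but matches the regex → eliminated
  (D) ((0|1)(0|1))*: ε is rejected by the DFA but matches the regex → eliminated
Only (B) 0(0|1)* is consistent with the DFA.

Final answer: (B) 0(0|1)*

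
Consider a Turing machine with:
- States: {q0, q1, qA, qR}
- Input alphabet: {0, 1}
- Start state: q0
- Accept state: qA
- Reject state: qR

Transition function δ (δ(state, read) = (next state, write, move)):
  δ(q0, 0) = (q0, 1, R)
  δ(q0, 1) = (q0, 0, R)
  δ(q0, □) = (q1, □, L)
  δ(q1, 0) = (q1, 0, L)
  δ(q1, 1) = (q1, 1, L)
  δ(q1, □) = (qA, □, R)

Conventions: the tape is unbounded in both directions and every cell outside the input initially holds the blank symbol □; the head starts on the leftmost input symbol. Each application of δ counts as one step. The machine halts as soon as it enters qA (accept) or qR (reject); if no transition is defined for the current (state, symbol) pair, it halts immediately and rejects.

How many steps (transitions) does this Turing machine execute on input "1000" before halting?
Step 0: [q0]1000 (head at position 0)
Step 1: δ(q0, 1) = (q0, 0, R)  ⊢  0[q0]000 (head at position 1)
Step 2: δ(q0, 0) = (q0, 1, R)  ⊢  01[q0]00 (head at position 2)
Step 3: δ(q0, 0) = (q0, 1, R)  ⊢  011[q0]0 (head at position 3)
Step 4: δ(q0, 0) = (q0, 1, R)  ⊢  0111[q0]□ (head at position 4)
Step 5: δ(q0, □) = (q1, □, L)  ⊢  011[q1]1□ (head at position 3)
Step 6: δ(q1, 1) = (q1, 1, L)  ⊢  01[q1]11□ (head at position 2)
Step 7: δ(q1, 1) = (q1, 1, L)  ⊢  0[q1]111□ (head at position 1)
Step 8: δ(q1, 1) = (q1, 1, L)  ⊢  [q1]0111□ (head at position 0)
Step 9: δ(q1, 0) = (q1, 0, L)  ⊢  [q1]□0111□ (head at position -1)
Step 10: δ(q1, □) = (qA, □, R)  ⊢  □[qA]0111□ (head at position 0)
The machine is in qA, so it halts and accepts.
Number of transitions executed: 10.

Final answer: 10 steps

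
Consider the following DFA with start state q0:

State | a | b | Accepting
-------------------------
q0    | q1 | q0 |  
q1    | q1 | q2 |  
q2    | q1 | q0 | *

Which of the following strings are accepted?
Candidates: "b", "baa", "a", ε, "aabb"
"b": q0 → q0; q0 is not accepting → rejected
"baa": q0 → q0 → q1 → q1; q1 is not accepting → rejected
"a": q0 → q1; q1 is not accepting → rejected
ε: q0; q0 is not accepting → rejected
"aabb": q0 → q1 → q1 → q2 → q0; q0 is not accepting → rejected

Final answer: None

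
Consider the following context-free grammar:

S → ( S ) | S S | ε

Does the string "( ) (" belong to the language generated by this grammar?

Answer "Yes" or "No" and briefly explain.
Each production adds parentheses only in matched pairs (S → ( S )) or none at all, so every derived string has equally many '(' and ')'. The string ( ) ( has two '(' and one ')', so it cannot be derived.

Final answer: No - no valid derivation exists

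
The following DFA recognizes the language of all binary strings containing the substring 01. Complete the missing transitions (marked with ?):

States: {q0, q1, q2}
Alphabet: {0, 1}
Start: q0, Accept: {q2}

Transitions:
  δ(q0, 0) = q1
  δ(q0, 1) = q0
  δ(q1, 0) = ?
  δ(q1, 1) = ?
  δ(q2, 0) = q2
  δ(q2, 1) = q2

What each state remembers (consistent with the given transitions and accept states):
  q0: 01 not seen yet and the last symbol was not 0
  q1: 01 not seen yet and the last symbol was 0
  q2: the substring 01 has already been seen
Filling in the missing entries:
  δ(q1, 0): in q1 (01 not seen yet and the last symbol was 0), after reading 0 we have: 01 not seen yet and the last symbol was 0 → q1
  δ(q1, 1): in q1 (01 not seen yet and the last symbol was 0), after reading 1 we have: the substring 01 has already been seen → q2

Final answer: δ(q1, 0) = q1; δ(q1, 1) = q2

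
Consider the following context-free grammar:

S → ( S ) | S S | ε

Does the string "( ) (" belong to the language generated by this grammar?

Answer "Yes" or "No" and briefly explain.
Each production adds parentheses only in matched pairs (S → ( S )) or none at all, so every derived string has equally many '(' and ')'. The string ( ) ( has two '(' and one ')', so it cannot be derived.

Final answer: No - no valid derivation exists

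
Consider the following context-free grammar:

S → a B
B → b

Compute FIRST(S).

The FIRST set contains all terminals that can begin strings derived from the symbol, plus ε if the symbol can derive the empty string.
S has the single production S → a B, whose right-hand side begins with the terminal a. So FIRST(S) = {a}.

Final answer: {a}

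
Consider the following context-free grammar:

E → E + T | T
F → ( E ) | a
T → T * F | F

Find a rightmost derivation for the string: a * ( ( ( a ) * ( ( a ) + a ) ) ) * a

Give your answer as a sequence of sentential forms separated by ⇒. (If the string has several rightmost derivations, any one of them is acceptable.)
Start with E.
Step 1: the rightmost non-terminal is E; apply E → T:  T
Step 2: the rightmost non-terminal is T; apply T → T * F:  T * F
Step 3: the rightmost non-terminal is F; apply F → a:  T * a
Step 4: the rightmost non-terminal is T; apply T → T * F:  T * F * a
Step 5: the rightmost non-terminal is F; apply F → ( E ):  T * ( E ) * a
Step 6: the rightmost non-terminal is E; apply E → T:  T * ( T ) * a
Step 7: the rightmost non-terminal is T; apply T → F:  T * ( F ) * a
Step 8: the rightmost non-terminal is F; apply F → ( E ):  T * ( ( E ) ) * a
Step 9: the rightmost non-terminal is E; apply E → T:  T * ( ( T ) ) * a
Step 10: the rightmost non-terminal is T; apply T → T * F:  T * ( ( T * F ) ) * a
Step 11: the rightmost non-terminal is F; apply F → ( E ):  T * ( ( T * ( E ) ) ) * a
Step 12: the rightmost non-terminal is E; apply E → E + T:  T * ( ( T * ( E + T ) ) ) * a
Step 13: the rightmost non-terminal is T; apply T → F:  T * ( ( T * ( E + F ) ) ) * a
Step 14: the rightmost non-terminal is F; apply F → a:  T * ( ( T * ( E + a ) ) ) * a
Step 15: the rightmost non-terminal is E; apply E → T:  T * ( ( T * ( T + a ) ) ) * a
Step 16: the rightmost non-terminal is T; apply T → F:  T * ( ( T * ( F + a ) ) ) * a
Step 17: the rightmost non-terminal is F; apply F → ( E ):  T * ( ( T * ( ( E ) + a ) ) ) * a
Step 18: the rightmost non-terminal is E; apply E → T:  T * ( ( T * ( ( T ) + a ) ) ) * a
Step 19: the rightmost non-terminal is T; apply T → F:  T * ( ( T * ( ( F ) + a ) ) ) * a
Step 20: the rightmost non-terminal is F; apply F → a:  T * ( ( T * ( ( a ) + a ) ) ) * a
Step 21: the rightmost non-terminal is T; apply T → F:  T * ( ( F * ( ( a ) + a ) ) ) * a
Step 22: the rightmost non-terminal is F; apply F → ( E ):  T * ( ( ( E ) * ( ( a ) + a ) ) ) * a
Step 23: the rightmost non-terminal is E; apply E → T:  T * ( ( ( T ) * ( ( a ) + a ) ) ) * a
Step 24: the rightmost non-terminal is T; apply T → F:  T * ( ( ( F ) * ( ( a ) + a ) ) ) * a
Step 25: the rightmost non-terminal is F; apply F → a:  T * ( ( ( a ) * ( ( a ) + a ) ) ) * a
Step 26: the rightmost non-terminal is T; apply T → F:  F * ( ( ( a ) * ( ( a ) + a ) ) ) * a
Step 27: the rightmost non-terminal is F; apply F → a:  a * ( ( ( a ) * ( ( a ) + a ) ) ) * a

Final answer: E ⇒ T ⇒ T * F ⇒ T * a ⇒ T * F * a ⇒ T * ( E ) * a ⇒ T * ( T ) * a ⇒ T * ( F ) * a ⇒ T * ( ( E ) ) * a ⇒ T * ( ( T ) ) * a ⇒ T * ( ( T * F ) ) * a ⇒ T * ( ( T * ( E ) ) ) * a ⇒ T * ( ( T * ( E + T ) ) ) * a ⇒ T * ( ( T * ( E + F ) ) ) * a ⇒ T * ( ( T * ( E + a ) ) ) * a ⇒ T * ( ( T * ( T + a ) ) ) * a ⇒ T * ( ( T * ( F + a ) ) ) * a ⇒ T * ( ( T * ( ( E ) + a ) ) ) * a ⇒ T * ( ( T * ( ( T ) + a ) ) ) * a ⇒ T * ( ( T * ( ( F ) + a ) ) ) * a ⇒ T * ( ( T * ( ( a ) + a ) ) ) * a ⇒ T * ( ( F * ( ( a ) + a ) ) ) * a ⇒ T * ( ( ( E ) * ( ( a ) + a ) ) ) * a ⇒ T * ( ( ( T ) * ( ( a ) + a ) ) ) * a ⇒ T * ( ( ( F ) * ( ( a ) + a ) ) ) * a ⇒ T * ( ( ( a ) * ( ( a ) + a ) ) ) * a ⇒ F * ( ( ( a ) * ( ( a ) + a ) ) ) * a ⇒ a * ( ( ( a ) * ( ( a ) + a ) ) ) * a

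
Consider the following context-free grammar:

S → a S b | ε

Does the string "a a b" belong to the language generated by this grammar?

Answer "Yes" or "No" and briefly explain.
Every derivation applies S → a S b some number n of times and then S → ε, producing a^n b^n with equally many a's and b's. The string a a b has two a's but only one b, so it cannot be derived.

Final answer: No - no valid derivation exists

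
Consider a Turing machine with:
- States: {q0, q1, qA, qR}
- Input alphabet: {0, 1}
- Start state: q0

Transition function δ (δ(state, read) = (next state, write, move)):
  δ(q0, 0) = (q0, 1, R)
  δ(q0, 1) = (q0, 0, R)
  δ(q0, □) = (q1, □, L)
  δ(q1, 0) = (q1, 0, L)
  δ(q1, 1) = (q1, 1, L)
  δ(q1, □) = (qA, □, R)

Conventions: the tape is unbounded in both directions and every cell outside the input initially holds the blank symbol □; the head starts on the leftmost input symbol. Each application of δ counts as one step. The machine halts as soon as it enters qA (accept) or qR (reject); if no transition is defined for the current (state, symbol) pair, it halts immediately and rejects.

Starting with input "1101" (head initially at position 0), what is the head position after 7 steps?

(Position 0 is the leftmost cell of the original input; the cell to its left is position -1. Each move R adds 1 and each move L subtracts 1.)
Step 0: [q0]1101 (head at position 0)
Step 1: δ(q0, 1) = (q0, 0, R)  ⊢  0[q0]101 (head at position 1)
Step 2: δ(q0, 1) = (q0, 0, R)  ⊢  00[q0]01 (head at position 2)
Step 3: δ(q0, 0) = (q0, 1, R)  ⊢  001[q0]1 (head at position 3)
Step 4: δ(q0, 1) = (q0, 0, R)  ⊢  0010[q0]□ (head at position 4)
Step 5: δ(q0, □) = (q1, □, L)  ⊢  001[q1]0□ (head at position 3)
Step 6: δ(q1, 0) = (q1, 0, L)  ⊢  00[q1]10□ (head at position 2)
Step 7: δ(q1, 1) = (q1, 1, L)  ⊢  0[q1]010□ (head at position 1)
Head position after 7 steps: 1

Final answer: Position 1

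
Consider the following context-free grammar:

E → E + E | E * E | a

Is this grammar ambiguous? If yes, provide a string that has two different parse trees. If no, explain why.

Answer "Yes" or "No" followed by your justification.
Two different leftmost derivations of a + a * a:
  (1) E ⇒ E + E ⇒ a + E ⇒ a + E * E ⇒ a + a * E ⇒ a + a * a   (tree groups a + (a * a))
  (2) E ⇒ E * E ⇒ E + E * E ⇒ a + E * E ⇒ a + a * E ⇒ a + a * a   (tree groups (a + a) * a)
Two distinct leftmost derivations = two distinct parse trees, so the grammar is ambiguous.

Final answer: Yes - the string 'a + a * a' has two distinct leftmost derivations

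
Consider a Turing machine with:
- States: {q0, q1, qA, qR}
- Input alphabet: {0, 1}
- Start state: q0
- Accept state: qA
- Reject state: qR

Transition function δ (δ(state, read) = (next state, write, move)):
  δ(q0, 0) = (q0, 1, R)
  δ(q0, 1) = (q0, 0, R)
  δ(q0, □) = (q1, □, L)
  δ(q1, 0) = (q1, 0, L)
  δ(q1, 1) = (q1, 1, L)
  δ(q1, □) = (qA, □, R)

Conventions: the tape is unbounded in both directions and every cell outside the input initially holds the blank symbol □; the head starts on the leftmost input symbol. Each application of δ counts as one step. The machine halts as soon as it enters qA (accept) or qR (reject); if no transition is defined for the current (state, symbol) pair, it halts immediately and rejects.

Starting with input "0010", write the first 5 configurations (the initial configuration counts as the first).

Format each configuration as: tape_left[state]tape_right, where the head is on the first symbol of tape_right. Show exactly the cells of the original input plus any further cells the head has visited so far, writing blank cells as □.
Step 0: [q0]0010 (head at position 0)
Step 1: δ(q0, 0) = (q0, 1, R)  ⊢  1[q0]010 (head at position 1)
Step 2: δ(q0, 0) = (q0, 1, R)  ⊢  11[q0]10 (head at position 2)
Step 3: δ(q0, 1) = (q0, 0, R)  ⊢  110[q0]0 (head at position 3)
Step 4: δ(q0, 0) = (q0, 1, R)  ⊢  1101[q0]□ (head at position 4)

Final answer: [q0]0010 ⊢ 1[q0]010 ⊢ 11[q0]10 ⊢ 110[q0]0 ⊢ 1101[q0]□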